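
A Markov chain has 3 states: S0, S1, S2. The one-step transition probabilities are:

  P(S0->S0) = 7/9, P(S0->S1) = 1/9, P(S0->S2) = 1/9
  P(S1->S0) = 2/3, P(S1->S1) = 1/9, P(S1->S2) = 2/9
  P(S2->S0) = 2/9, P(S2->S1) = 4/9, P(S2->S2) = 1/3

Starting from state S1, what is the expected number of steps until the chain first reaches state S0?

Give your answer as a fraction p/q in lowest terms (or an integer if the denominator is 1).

Let h_i = expected steps to first reach S0 from state i.
Boundary: h_S0 = 0.
First-step equations for the other states:
  h_S1 = 1 + 2/3*h_S0 + 1/9*h_S1 + 2/9*h_S2
  h_S2 = 1 + 2/9*h_S0 + 4/9*h_S1 + 1/3*h_S2

Substituting h_S0 = 0 and rearranging gives the linear system (I - Q) h = 1:
  [8/9, -2/9] . (h_S1, h_S2) = 1
  [-4/9, 2/3] . (h_S1, h_S2) = 1

Solving yields:
  h_S1 = 9/5
  h_S2 = 27/10

Starting state is S1, so the expected hitting time is h_S1 = 9/5.

Answer: 9/5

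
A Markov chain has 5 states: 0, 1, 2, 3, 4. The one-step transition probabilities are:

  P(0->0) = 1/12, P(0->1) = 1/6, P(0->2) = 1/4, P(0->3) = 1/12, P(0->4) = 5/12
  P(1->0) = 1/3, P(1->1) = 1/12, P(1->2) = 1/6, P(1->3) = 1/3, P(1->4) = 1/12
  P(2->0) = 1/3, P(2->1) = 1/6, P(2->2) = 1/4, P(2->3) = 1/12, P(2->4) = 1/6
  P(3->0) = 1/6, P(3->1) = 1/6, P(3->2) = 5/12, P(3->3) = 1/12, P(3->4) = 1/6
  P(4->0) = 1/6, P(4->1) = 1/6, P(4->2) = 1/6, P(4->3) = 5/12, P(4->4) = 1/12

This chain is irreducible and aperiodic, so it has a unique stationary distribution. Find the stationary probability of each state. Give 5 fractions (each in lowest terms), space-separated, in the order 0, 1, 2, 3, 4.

The stationary distribution satisfies pi = pi * P, i.e.:
  pi_0 = 1/12*pi_0 + 1/3*pi_1 + 1/3*pi_2 + 1/6*pi_3 + 1/6*pi_4
  pi_1 = 1/6*pi_0 + 1/12*pi_1 + 1/6*pi_2 + 1/6*pi_3 + 1/6*pi_4
  pi_2 = 1/4*pi_0 + 1/6*pi_1 + 1/4*pi_2 + 5/12*pi_3 + 1/6*pi_4
  pi_3 = 1/12*pi_0 + 1/3*pi_1 + 1/12*pi_2 + 1/12*pi_3 + 5/12*pi_4
  pi_4 = 5/12*pi_0 + 1/12*pi_1 + 1/6*pi_2 + 1/6*pi_3 + 1/12*pi_4
with normalization: pi_0 + pi_1 + pi_2 + pi_3 + pi_4 = 1.

Using the first 4 balance equations plus normalization, the linear system A*pi = b is:
  [-11/12, 1/3, 1/3, 1/6, 1/6] . pi = 0
  [1/6, -11/12, 1/6, 1/6, 1/6] . pi = 0
  [1/4, 1/6, -3/4, 5/12, 1/6] . pi = 0
  [1/12, 1/3, 1/12, -11/12, 5/12] . pi = 0
  [1, 1, 1, 1, 1] . pi = 1

Solving yields:
  pi_0 = 3425/15834
  pi_1 = 2/13
  pi_2 = 7985/31668
  pi_3 = 1961/10556
  pi_4 = 1013/5278

Verification (pi * P):
  3425/15834*1/12 + 2/13*1/3 + 7985/31668*1/3 + 1961/10556*1/6 + 1013/5278*1/6 = 3425/15834 = pi_0  (ok)
  3425/15834*1/6 + 2/13*1/12 + 7985/31668*1/6 + 1961/10556*1/6 + 1013/5278*1/6 = 2/13 = pi_1  (ok)
  3425/15834*1/4 + 2/13*1/6 + 7985/31668*1/4 + 1961/10556*5/12 + 1013/5278*1/6 = 7985/31668 = pi_2  (ok)
  3425/15834*1/12 + 2/13*1/3 + 7985/31668*1/12 + 1961/10556*1/12 + 1013/5278*5/12 = 1961/10556 = pi_3  (ok)
  3425/15834*5/12 + 2/13*1/12 + 7985/31668*1/6 + 1961/10556*1/6 + 1013/5278*1/12 = 1013/5278 = pi_4  (ok)

Answer: 3425/15834 2/13 7985/31668 1961/10556 1013/5278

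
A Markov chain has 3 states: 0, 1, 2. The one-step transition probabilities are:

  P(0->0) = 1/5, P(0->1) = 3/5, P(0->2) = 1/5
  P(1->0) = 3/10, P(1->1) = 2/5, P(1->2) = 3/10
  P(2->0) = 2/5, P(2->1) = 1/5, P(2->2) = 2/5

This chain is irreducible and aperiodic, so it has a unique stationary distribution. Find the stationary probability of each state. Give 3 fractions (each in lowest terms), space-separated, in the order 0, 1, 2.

The stationary distribution satisfies pi = pi * P, i.e.:
  pi_0 = 1/5*pi_0 + 3/10*pi_1 + 2/5*pi_2
  pi_1 = 3/5*pi_0 + 2/5*pi_1 + 1/5*pi_2
  pi_2 = 1/5*pi_0 + 3/10*pi_1 + 2/5*pi_2
with normalization: pi_0 + pi_1 + pi_2 = 1.

Using the first 2 balance equations plus normalization, the linear system A*pi = b is:
  [-4/5, 3/10, 2/5] . pi = 0
  [3/5, -3/5, 1/5] . pi = 0
  [1, 1, 1] . pi = 1

Solving yields:
  pi_0 = 3/10
  pi_1 = 2/5
  pi_2 = 3/10

Verification (pi * P):
  3/10*1/5 + 2/5*3/10 + 3/10*2/5 = 3/10 = pi_0  (ok)
  3/10*3/5 + 2/5*2/5 + 3/10*1/5 = 2/5 = pi_1  (ok)
  3/10*1/5 + 2/5*3/10 + 3/10*2/5 = 3/10 = pi_2  (ok)

Answer: 3/10 2/5 3/10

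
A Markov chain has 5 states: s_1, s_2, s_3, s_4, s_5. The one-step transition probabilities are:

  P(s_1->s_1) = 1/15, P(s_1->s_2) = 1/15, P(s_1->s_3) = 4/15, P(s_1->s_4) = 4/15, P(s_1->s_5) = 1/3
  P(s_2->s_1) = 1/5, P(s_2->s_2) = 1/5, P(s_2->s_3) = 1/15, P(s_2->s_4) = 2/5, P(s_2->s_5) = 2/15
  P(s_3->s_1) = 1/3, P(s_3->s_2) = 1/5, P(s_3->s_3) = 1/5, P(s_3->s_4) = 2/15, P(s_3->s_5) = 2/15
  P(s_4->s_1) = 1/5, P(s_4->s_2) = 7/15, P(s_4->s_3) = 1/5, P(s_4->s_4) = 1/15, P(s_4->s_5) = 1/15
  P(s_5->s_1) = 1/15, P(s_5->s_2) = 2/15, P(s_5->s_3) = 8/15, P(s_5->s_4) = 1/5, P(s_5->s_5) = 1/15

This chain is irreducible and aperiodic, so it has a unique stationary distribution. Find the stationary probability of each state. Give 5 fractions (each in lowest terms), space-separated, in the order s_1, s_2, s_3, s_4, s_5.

Answer: 13209/70835 15737/70835 16412/70835 15089/70835 10388/70835

Derivation:
The stationary distribution satisfies pi = pi * P, i.e.:
  pi_s_1 = 1/15*pi_s_1 + 1/5*pi_s_2 + 1/3*pi_s_3 + 1/5*pi_s_4 + 1/15*pi_s_5
  pi_s_2 = 1/15*pi_s_1 + 1/5*pi_s_2 + 1/5*pi_s_3 + 7/15*pi_s_4 + 2/15*pi_s_5
  pi_s_3 = 4/15*pi_s_1 + 1/15*pi_s_2 + 1/5*pi_s_3 + 1/5*pi_s_4 + 8/15*pi_s_5
  pi_s_4 = 4/15*pi_s_1 + 2/5*pi_s_2 + 2/15*pi_s_3 + 1/15*pi_s_4 + 1/5*pi_s_5
  pi_s_5 = 1/3*pi_s_1 + 2/15*pi_s_2 + 2/15*pi_s_3 + 1/15*pi_s_4 + 1/15*pi_s_5
with normalization: pi_s_1 + pi_s_2 + pi_s_3 + pi_s_4 + pi_s_5 = 1.

Using the first 4 balance equations plus normalization, the linear system A*pi = b is:
  [-14/15, 1/5, 1/3, 1/5, 1/15] . pi = 0
  [1/15, -4/5, 1/5, 7/15, 2/15] . pi = 0
  [4/15, 1/15, -4/5, 1/5, 8/15] . pi = 0
  [4/15, 2/5, 2/15, -14/15, 1/5] . pi = 0
  [1, 1, 1, 1, 1] . pi = 1

Solving yields:
  pi_s_1 = 13209/70835
  pi_s_2 = 15737/70835
  pi_s_3 = 16412/70835
  pi_s_4 = 15089/70835
  pi_s_5 = 10388/70835

Verification (pi * P):
  13209/70835*1/15 + 15737/70835*1/5 + 16412/70835*1/3 + 15089/70835*1/5 + 10388/70835*1/15 = 13209/70835 = pi_s_1  (ok)
  13209/70835*1/15 + 15737/70835*1/5 + 16412/70835*1/5 + 15089/70835*7/15 + 10388/70835*2/15 = 15737/70835 = pi_s_2  (ok)
  13209/70835*4/15 + 15737/70835*1/15 + 16412/70835*1/5 + 15089/70835*1/5 + 10388/70835*8/15 = 16412/70835 = pi_s_3  (ok)
  13209/70835*4/15 + 15737/70835*2/5 + 16412/70835*2/15 + 15089/70835*1/15 + 10388/70835*1/5 = 15089/70835 = pi_s_4  (ok)
  13209/70835*1/3 + 15737/70835*2/15 + 16412/70835*2/15 + 15089/70835*1/15 + 10388/70835*1/15 = 10388/70835 = pi_s_5  (ok)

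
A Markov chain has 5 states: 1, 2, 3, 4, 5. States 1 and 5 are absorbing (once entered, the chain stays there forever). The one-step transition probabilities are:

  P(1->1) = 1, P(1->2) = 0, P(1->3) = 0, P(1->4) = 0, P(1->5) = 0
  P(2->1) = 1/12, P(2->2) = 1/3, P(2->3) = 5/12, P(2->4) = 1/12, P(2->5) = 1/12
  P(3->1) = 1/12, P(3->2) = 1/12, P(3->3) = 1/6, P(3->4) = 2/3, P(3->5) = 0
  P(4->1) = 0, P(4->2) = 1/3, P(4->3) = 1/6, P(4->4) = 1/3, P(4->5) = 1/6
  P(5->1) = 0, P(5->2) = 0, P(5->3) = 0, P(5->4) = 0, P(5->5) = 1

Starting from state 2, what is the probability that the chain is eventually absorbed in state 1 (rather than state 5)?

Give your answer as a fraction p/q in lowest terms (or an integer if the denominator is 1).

Let a_i = P(absorbed in 1 | start in state i).
Boundary conditions: a_1 = 1, a_5 = 0.
For each transient state i, a_i = sum_j P(i->j) * a_j:
  a_2 = 1/12*a_1 + 1/3*a_2 + 5/12*a_3 + 1/12*a_4 + 1/12*a_5
  a_3 = 1/12*a_1 + 1/12*a_2 + 1/6*a_3 + 2/3*a_4 + 0*a_5
  a_4 = 0*a_1 + 1/3*a_2 + 1/6*a_3 + 1/3*a_4 + 1/6*a_5

Substituting a_1 = 1 and a_5 = 0, rearrange to (I - Q) a = r where r[i] = P(i -> 1):
  [2/3, -5/12, -1/12] . (a_2, a_3, a_4) = 1/12
  [-1/12, 5/6, -2/3] . (a_2, a_3, a_4) = 1/12
  [-1/3, -1/6, 2/3] . (a_2, a_3, a_4) = 0

Solving yields:
  a_2 = 53/135
  a_3 = 10/27
  a_4 = 13/45

Starting state is 2, so the absorption probability is a_2 = 53/135.

Answer: 53/135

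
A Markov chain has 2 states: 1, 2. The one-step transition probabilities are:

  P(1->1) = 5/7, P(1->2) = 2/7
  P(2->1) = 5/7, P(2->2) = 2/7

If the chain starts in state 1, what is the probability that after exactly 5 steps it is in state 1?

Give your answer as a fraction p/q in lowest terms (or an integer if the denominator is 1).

Computing P^5 by repeated multiplication:
P^1 =
  1: [5/7, 2/7]
  2: [5/7, 2/7]
P^2 =
  1: [5/7, 2/7]
  2: [5/7, 2/7]
P^3 =
  1: [5/7, 2/7]
  2: [5/7, 2/7]
P^4 =
  1: [5/7, 2/7]
  2: [5/7, 2/7]
P^5 =
  1: [5/7, 2/7]
  2: [5/7, 2/7]

(P^5)[1 -> 1] = 5/7

Answer: 5/7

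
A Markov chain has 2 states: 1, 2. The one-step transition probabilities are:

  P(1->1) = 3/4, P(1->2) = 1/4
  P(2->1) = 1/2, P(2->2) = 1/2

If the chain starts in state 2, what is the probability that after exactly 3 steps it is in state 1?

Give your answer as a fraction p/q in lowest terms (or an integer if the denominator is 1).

Answer: 21/32

Derivation:
Computing P^3 by repeated multiplication:
P^1 =
  1: [3/4, 1/4]
  2: [1/2, 1/2]
P^2 =
  1: [11/16, 5/16]
  2: [5/8, 3/8]
P^3 =
  1: [43/64, 21/64]
  2: [21/32, 11/32]

(P^3)[2 -> 1] = 21/32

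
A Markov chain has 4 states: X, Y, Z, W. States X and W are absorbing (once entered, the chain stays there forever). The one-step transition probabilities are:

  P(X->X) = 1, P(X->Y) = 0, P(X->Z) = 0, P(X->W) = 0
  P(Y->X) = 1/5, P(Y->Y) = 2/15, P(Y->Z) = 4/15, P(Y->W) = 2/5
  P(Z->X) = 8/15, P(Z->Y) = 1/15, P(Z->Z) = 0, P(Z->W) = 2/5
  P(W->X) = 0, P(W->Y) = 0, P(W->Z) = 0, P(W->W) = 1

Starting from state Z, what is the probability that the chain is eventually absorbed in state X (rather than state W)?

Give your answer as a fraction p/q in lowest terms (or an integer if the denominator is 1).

Answer: 107/191

Derivation:
Let a_i = P(absorbed in X | start in state i).
Boundary conditions: a_X = 1, a_W = 0.
For each transient state i, a_i = sum_j P(i->j) * a_j:
  a_Y = 1/5*a_X + 2/15*a_Y + 4/15*a_Z + 2/5*a_W
  a_Z = 8/15*a_X + 1/15*a_Y + 0*a_Z + 2/5*a_W

Substituting a_X = 1 and a_W = 0, rearrange to (I - Q) a = r where r[i] = P(i -> X):
  [13/15, -4/15] . (a_Y, a_Z) = 1/5
  [-1/15, 1] . (a_Y, a_Z) = 8/15

Solving yields:
  a_Y = 77/191
  a_Z = 107/191

Starting state is Z, so the absorption probability is a_Z = 107/191.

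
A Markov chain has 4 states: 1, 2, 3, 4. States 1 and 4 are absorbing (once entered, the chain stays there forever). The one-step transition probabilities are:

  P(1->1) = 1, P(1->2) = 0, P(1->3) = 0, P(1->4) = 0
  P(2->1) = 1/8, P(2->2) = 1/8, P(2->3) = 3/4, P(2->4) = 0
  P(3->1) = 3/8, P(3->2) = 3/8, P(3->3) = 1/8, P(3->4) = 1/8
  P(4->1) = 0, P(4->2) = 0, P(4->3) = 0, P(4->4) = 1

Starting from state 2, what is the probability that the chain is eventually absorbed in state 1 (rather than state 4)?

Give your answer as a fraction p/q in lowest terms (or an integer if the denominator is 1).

Answer: 25/31

Derivation:
Let a_i = P(absorbed in 1 | start in state i).
Boundary conditions: a_1 = 1, a_4 = 0.
For each transient state i, a_i = sum_j P(i->j) * a_j:
  a_2 = 1/8*a_1 + 1/8*a_2 + 3/4*a_3 + 0*a_4
  a_3 = 3/8*a_1 + 3/8*a_2 + 1/8*a_3 + 1/8*a_4

Substituting a_1 = 1 and a_4 = 0, rearrange to (I - Q) a = r where r[i] = P(i -> 1):
  [7/8, -3/4] . (a_2, a_3) = 1/8
  [-3/8, 7/8] . (a_2, a_3) = 3/8

Solving yields:
  a_2 = 25/31
  a_3 = 24/31

Starting state is 2, so the absorption probability is a_2 = 25/31.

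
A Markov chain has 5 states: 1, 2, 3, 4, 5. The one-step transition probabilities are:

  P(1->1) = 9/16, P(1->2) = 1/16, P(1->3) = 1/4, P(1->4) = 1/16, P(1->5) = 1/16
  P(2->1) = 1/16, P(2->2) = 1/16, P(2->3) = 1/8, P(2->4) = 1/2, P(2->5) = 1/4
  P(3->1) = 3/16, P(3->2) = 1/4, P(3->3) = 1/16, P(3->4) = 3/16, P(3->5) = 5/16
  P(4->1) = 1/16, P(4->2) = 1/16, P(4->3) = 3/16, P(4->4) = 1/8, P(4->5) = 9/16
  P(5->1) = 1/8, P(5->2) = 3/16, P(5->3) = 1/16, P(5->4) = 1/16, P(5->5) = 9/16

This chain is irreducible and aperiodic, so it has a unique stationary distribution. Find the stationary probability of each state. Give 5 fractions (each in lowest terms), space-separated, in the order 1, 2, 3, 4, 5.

Answer: 294/1433 193/1433 183/1433 210/1433 553/1433

Derivation:
The stationary distribution satisfies pi = pi * P, i.e.:
  pi_1 = 9/16*pi_1 + 1/16*pi_2 + 3/16*pi_3 + 1/16*pi_4 + 1/8*pi_5
  pi_2 = 1/16*pi_1 + 1/16*pi_2 + 1/4*pi_3 + 1/16*pi_4 + 3/16*pi_5
  pi_3 = 1/4*pi_1 + 1/8*pi_2 + 1/16*pi_3 + 3/16*pi_4 + 1/16*pi_5
  pi_4 = 1/16*pi_1 + 1/2*pi_2 + 3/16*pi_3 + 1/8*pi_4 + 1/16*pi_5
  pi_5 = 1/16*pi_1 + 1/4*pi_2 + 5/16*pi_3 + 9/16*pi_4 + 9/16*pi_5
with normalization: pi_1 + pi_2 + pi_3 + pi_4 + pi_5 = 1.

Using the first 4 balance equations plus normalization, the linear system A*pi = b is:
  [-7/16, 1/16, 3/16, 1/16, 1/8] . pi = 0
  [1/16, -15/16, 1/4, 1/16, 3/16] . pi = 0
  [1/4, 1/8, -15/16, 3/16, 1/16] . pi = 0
  [1/16, 1/2, 3/16, -7/8, 1/16] . pi = 0
  [1, 1, 1, 1, 1] . pi = 1

Solving yields:
  pi_1 = 294/1433
  pi_2 = 193/1433
  pi_3 = 183/1433
  pi_4 = 210/1433
  pi_5 = 553/1433

Verification (pi * P):
  294/1433*9/16 + 193/1433*1/16 + 183/1433*3/16 + 210/1433*1/16 + 553/1433*1/8 = 294/1433 = pi_1  (ok)
  294/1433*1/16 + 193/1433*1/16 + 183/1433*1/4 + 210/1433*1/16 + 553/1433*3/16 = 193/1433 = pi_2  (ok)
  294/1433*1/4 + 193/1433*1/8 + 183/1433*1/16 + 210/1433*3/16 + 553/1433*1/16 = 183/1433 = pi_3  (ok)
  294/1433*1/16 + 193/1433*1/2 + 183/1433*3/16 + 210/1433*1/8 + 553/1433*1/16 = 210/1433 = pi_4  (ok)
  294/1433*1/16 + 193/1433*1/4 + 183/1433*5/16 + 210/1433*9/16 + 553/1433*9/16 = 553/1433 = pi_5  (ok)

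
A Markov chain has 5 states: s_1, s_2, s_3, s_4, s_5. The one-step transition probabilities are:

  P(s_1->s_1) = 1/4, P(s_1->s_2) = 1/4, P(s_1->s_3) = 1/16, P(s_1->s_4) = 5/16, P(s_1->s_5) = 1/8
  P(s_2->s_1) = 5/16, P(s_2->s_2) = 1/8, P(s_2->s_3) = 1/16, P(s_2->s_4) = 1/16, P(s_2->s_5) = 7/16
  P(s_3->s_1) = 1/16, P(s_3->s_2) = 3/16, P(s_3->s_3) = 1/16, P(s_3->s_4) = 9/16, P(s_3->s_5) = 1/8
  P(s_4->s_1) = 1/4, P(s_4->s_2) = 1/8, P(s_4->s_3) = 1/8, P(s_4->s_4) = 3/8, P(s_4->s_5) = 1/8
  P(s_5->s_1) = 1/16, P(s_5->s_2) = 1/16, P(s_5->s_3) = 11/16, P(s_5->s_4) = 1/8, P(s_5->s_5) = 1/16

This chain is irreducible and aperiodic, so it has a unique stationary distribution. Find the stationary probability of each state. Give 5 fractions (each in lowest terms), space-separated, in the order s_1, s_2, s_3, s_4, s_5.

The stationary distribution satisfies pi = pi * P, i.e.:
  pi_s_1 = 1/4*pi_s_1 + 5/16*pi_s_2 + 1/16*pi_s_3 + 1/4*pi_s_4 + 1/16*pi_s_5
  pi_s_2 = 1/4*pi_s_1 + 1/8*pi_s_2 + 3/16*pi_s_3 + 1/8*pi_s_4 + 1/16*pi_s_5
  pi_s_3 = 1/16*pi_s_1 + 1/16*pi_s_2 + 1/16*pi_s_3 + 1/8*pi_s_4 + 11/16*pi_s_5
  pi_s_4 = 5/16*pi_s_1 + 1/16*pi_s_2 + 9/16*pi_s_3 + 3/8*pi_s_4 + 1/8*pi_s_5
  pi_s_5 = 1/8*pi_s_1 + 7/16*pi_s_2 + 1/8*pi_s_3 + 1/8*pi_s_4 + 1/16*pi_s_5
with normalization: pi_s_1 + pi_s_2 + pi_s_3 + pi_s_4 + pi_s_5 = 1.

Using the first 4 balance equations plus normalization, the linear system A*pi = b is:
  [-3/4, 5/16, 1/16, 1/4, 1/16] . pi = 0
  [1/4, -7/8, 3/16, 1/8, 1/16] . pi = 0
  [1/16, 1/16, -15/16, 1/8, 11/16] . pi = 0
  [5/16, 1/16, 9/16, -5/8, 1/8] . pi = 0
  [1, 1, 1, 1, 1] . pi = 1

Solving yields:
  pi_s_1 = 14442/74167
  pi_s_2 = 11174/74167
  pi_s_3 = 13578/74167
  pi_s_4 = 22961/74167
  pi_s_5 = 12012/74167

Verification (pi * P):
  14442/74167*1/4 + 11174/74167*5/16 + 13578/74167*1/16 + 22961/74167*1/4 + 12012/74167*1/16 = 14442/74167 = pi_s_1  (ok)
  14442/74167*1/4 + 11174/74167*1/8 + 13578/74167*3/16 + 22961/74167*1/8 + 12012/74167*1/16 = 11174/74167 = pi_s_2  (ok)
  14442/74167*1/16 + 11174/74167*1/16 + 13578/74167*1/16 + 22961/74167*1/8 + 12012/74167*11/16 = 13578/74167 = pi_s_3  (ok)
  14442/74167*5/16 + 11174/74167*1/16 + 13578/74167*9/16 + 22961/74167*3/8 + 12012/74167*1/8 = 22961/74167 = pi_s_4  (ok)
  14442/74167*1/8 + 11174/74167*7/16 + 13578/74167*1/8 + 22961/74167*1/8 + 12012/74167*1/16 = 12012/74167 = pi_s_5  (ok)

Answer: 14442/74167 11174/74167 13578/74167 22961/74167 12012/74167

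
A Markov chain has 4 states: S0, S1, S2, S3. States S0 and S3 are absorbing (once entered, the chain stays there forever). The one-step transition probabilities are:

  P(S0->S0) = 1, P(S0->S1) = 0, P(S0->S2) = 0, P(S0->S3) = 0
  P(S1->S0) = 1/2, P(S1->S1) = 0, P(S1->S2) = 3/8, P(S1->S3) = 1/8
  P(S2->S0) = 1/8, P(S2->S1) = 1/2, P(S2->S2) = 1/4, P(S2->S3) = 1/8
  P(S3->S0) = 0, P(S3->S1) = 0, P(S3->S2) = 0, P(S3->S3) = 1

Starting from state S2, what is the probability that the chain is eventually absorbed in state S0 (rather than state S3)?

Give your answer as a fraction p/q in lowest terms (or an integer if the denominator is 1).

Let a_i = P(absorbed in S0 | start in state i).
Boundary conditions: a_S0 = 1, a_S3 = 0.
For each transient state i, a_i = sum_j P(i->j) * a_j:
  a_S1 = 1/2*a_S0 + 0*a_S1 + 3/8*a_S2 + 1/8*a_S3
  a_S2 = 1/8*a_S0 + 1/2*a_S1 + 1/4*a_S2 + 1/8*a_S3

Substituting a_S0 = 1 and a_S3 = 0, rearrange to (I - Q) a = r where r[i] = P(i -> S0):
  [1, -3/8] . (a_S1, a_S2) = 1/2
  [-1/2, 3/4] . (a_S1, a_S2) = 1/8

Solving yields:
  a_S1 = 3/4
  a_S2 = 2/3

Starting state is S2, so the absorption probability is a_S2 = 2/3.

Answer: 2/3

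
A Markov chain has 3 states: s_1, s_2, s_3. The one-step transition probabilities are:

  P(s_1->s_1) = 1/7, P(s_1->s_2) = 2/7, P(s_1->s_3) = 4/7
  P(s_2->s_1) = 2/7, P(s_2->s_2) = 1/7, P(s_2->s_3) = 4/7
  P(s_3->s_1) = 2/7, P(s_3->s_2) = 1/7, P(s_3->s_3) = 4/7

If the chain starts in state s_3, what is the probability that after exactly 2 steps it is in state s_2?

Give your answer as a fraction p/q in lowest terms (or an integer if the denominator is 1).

Computing P^2 by repeated multiplication:
P^1 =
  s_1: [1/7, 2/7, 4/7]
  s_2: [2/7, 1/7, 4/7]
  s_3: [2/7, 1/7, 4/7]
P^2 =
  s_1: [13/49, 8/49, 4/7]
  s_2: [12/49, 9/49, 4/7]
  s_3: [12/49, 9/49, 4/7]

(P^2)[s_3 -> s_2] = 9/49

Answer: 9/49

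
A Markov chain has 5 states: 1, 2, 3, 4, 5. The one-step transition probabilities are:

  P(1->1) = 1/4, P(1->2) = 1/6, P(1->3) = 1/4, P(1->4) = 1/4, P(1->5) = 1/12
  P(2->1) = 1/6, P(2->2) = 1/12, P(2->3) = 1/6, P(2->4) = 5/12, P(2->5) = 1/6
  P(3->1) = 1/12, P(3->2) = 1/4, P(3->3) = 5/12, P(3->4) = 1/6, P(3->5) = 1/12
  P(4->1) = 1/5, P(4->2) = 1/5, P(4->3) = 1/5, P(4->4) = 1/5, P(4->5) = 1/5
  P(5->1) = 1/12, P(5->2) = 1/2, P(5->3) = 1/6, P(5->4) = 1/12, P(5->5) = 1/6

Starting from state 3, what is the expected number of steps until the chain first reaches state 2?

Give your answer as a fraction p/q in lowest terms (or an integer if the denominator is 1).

Answer: 6373/1652

Derivation:
Let h_i = expected steps to first reach 2 from state i.
Boundary: h_2 = 0.
First-step equations for the other states:
  h_1 = 1 + 1/4*h_1 + 1/6*h_2 + 1/4*h_3 + 1/4*h_4 + 1/12*h_5
  h_3 = 1 + 1/12*h_1 + 1/4*h_2 + 5/12*h_3 + 1/6*h_4 + 1/12*h_5
  h_4 = 1 + 1/5*h_1 + 1/5*h_2 + 1/5*h_3 + 1/5*h_4 + 1/5*h_5
  h_5 = 1 + 1/12*h_1 + 1/2*h_2 + 1/6*h_3 + 1/12*h_4 + 1/6*h_5

Substituting h_2 = 0 and rearranging gives the linear system (I - Q) h = 1:
  [3/4, -1/4, -1/4, -1/12] . (h_1, h_3, h_4, h_5) = 1
  [-1/12, 7/12, -1/6, -1/12] . (h_1, h_3, h_4, h_5) = 1
  [-1/5, -1/5, 4/5, -1/5] . (h_1, h_3, h_4, h_5) = 1
  [-1/12, -1/6, -1/12, 5/6] . (h_1, h_3, h_4, h_5) = 1

Solving yields:
  h_1 = 3515/826
  h_3 = 6373/1652
  h_4 = 3285/826
  h_5 = 4617/1652

Starting state is 3, so the expected hitting time is h_3 = 6373/1652.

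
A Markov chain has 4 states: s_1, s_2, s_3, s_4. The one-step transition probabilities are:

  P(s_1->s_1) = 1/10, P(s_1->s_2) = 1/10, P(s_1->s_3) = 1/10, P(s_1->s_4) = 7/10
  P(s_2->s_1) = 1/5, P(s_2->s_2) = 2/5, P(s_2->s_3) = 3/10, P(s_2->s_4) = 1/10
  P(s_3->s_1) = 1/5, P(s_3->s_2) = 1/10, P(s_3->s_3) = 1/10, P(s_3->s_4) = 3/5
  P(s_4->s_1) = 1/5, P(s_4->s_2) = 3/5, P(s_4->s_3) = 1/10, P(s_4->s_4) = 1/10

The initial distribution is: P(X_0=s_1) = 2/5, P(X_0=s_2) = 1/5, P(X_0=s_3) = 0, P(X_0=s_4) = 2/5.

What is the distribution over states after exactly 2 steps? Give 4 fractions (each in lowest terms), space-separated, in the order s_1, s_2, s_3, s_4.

Propagating the distribution step by step (d_{t+1} = d_t * P):
d_0 = (s_1=2/5, s_2=1/5, s_3=0, s_4=2/5)
  d_1[s_1] = 2/5*1/10 + 1/5*1/5 + 0*1/5 + 2/5*1/5 = 4/25
  d_1[s_2] = 2/5*1/10 + 1/5*2/5 + 0*1/10 + 2/5*3/5 = 9/25
  d_1[s_3] = 2/5*1/10 + 1/5*3/10 + 0*1/10 + 2/5*1/10 = 7/50
  d_1[s_4] = 2/5*7/10 + 1/5*1/10 + 0*3/5 + 2/5*1/10 = 17/50
d_1 = (s_1=4/25, s_2=9/25, s_3=7/50, s_4=17/50)
  d_2[s_1] = 4/25*1/10 + 9/25*1/5 + 7/50*1/5 + 17/50*1/5 = 23/125
  d_2[s_2] = 4/25*1/10 + 9/25*2/5 + 7/50*1/10 + 17/50*3/5 = 189/500
  d_2[s_3] = 4/25*1/10 + 9/25*3/10 + 7/50*1/10 + 17/50*1/10 = 43/250
  d_2[s_4] = 4/25*7/10 + 9/25*1/10 + 7/50*3/5 + 17/50*1/10 = 133/500
d_2 = (s_1=23/125, s_2=189/500, s_3=43/250, s_4=133/500)

Answer: 23/125 189/500 43/250 133/500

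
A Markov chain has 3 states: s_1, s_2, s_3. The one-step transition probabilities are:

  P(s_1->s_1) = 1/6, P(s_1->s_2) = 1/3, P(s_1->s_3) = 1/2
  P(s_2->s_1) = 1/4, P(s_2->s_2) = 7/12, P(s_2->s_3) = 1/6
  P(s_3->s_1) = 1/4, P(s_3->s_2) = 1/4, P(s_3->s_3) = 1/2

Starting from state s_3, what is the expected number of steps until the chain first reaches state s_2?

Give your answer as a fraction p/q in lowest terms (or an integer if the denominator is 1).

Let h_i = expected steps to first reach s_2 from state i.
Boundary: h_s_2 = 0.
First-step equations for the other states:
  h_s_1 = 1 + 1/6*h_s_1 + 1/3*h_s_2 + 1/2*h_s_3
  h_s_3 = 1 + 1/4*h_s_1 + 1/4*h_s_2 + 1/2*h_s_3

Substituting h_s_2 = 0 and rearranging gives the linear system (I - Q) h = 1:
  [5/6, -1/2] . (h_s_1, h_s_3) = 1
  [-1/4, 1/2] . (h_s_1, h_s_3) = 1

Solving yields:
  h_s_1 = 24/7
  h_s_3 = 26/7

Starting state is s_3, so the expected hitting time is h_s_3 = 26/7.

Answer: 26/7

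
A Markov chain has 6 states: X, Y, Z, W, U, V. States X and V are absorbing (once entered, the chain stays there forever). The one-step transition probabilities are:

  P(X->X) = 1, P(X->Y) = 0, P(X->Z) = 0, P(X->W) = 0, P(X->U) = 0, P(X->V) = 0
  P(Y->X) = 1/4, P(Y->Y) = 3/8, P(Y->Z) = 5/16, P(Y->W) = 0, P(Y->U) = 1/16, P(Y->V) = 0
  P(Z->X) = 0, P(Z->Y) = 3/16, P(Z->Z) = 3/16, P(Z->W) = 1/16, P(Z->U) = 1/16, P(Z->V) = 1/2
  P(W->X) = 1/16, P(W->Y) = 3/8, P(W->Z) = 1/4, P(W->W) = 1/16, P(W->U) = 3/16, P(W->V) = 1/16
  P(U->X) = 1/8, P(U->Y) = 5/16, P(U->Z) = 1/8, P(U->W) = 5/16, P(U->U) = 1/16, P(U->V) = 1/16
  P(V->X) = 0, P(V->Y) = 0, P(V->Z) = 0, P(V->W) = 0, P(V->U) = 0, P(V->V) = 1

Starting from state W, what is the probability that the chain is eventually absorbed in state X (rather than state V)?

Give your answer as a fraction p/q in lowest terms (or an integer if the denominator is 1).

Let a_i = P(absorbed in X | start in state i).
Boundary conditions: a_X = 1, a_V = 0.
For each transient state i, a_i = sum_j P(i->j) * a_j:
  a_Y = 1/4*a_X + 3/8*a_Y + 5/16*a_Z + 0*a_W + 1/16*a_U + 0*a_V
  a_Z = 0*a_X + 3/16*a_Y + 3/16*a_Z + 1/16*a_W + 1/16*a_U + 1/2*a_V
  a_W = 1/16*a_X + 3/8*a_Y + 1/4*a_Z + 1/16*a_W + 3/16*a_U + 1/16*a_V
  a_U = 1/8*a_X + 5/16*a_Y + 1/8*a_Z + 5/16*a_W + 1/16*a_U + 1/16*a_V

Substituting a_X = 1 and a_V = 0, rearrange to (I - Q) a = r where r[i] = P(i -> X):
  [5/8, -5/16, 0, -1/16] . (a_Y, a_Z, a_W, a_U) = 1/4
  [-3/16, 13/16, -1/16, -1/16] . (a_Y, a_Z, a_W, a_U) = 0
  [-3/8, -1/4, 15/16, -3/16] . (a_Y, a_Z, a_W, a_U) = 1/16
  [-5/16, -1/8, -5/16, 15/16] . (a_Y, a_Z, a_W, a_U) = 1/8

Solving yields:
  a_Y = 11185/20433
  a_Z = 192/973
  a_W = 8903/20433
  a_U = 9958/20433

Starting state is W, so the absorption probability is a_W = 8903/20433.

Answer: 8903/20433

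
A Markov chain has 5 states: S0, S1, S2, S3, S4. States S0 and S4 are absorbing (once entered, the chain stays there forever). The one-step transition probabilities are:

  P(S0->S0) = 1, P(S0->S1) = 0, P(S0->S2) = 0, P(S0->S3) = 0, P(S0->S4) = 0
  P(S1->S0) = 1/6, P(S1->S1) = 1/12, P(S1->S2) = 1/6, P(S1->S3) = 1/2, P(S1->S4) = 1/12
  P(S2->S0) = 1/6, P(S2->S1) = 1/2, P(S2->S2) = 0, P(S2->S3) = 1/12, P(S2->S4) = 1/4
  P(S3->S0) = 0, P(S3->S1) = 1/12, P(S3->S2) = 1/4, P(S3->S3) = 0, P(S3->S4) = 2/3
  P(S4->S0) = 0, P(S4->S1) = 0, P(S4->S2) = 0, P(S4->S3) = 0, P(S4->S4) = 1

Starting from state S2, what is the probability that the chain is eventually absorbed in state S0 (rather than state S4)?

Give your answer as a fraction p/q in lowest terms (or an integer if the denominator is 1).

Let a_i = P(absorbed in S0 | start in state i).
Boundary conditions: a_S0 = 1, a_S4 = 0.
For each transient state i, a_i = sum_j P(i->j) * a_j:
  a_S1 = 1/6*a_S0 + 1/12*a_S1 + 1/6*a_S2 + 1/2*a_S3 + 1/12*a_S4
  a_S2 = 1/6*a_S0 + 1/2*a_S1 + 0*a_S2 + 1/12*a_S3 + 1/4*a_S4
  a_S3 = 0*a_S0 + 1/12*a_S1 + 1/4*a_S2 + 0*a_S3 + 2/3*a_S4

Substituting a_S0 = 1 and a_S4 = 0, rearrange to (I - Q) a = r where r[i] = P(i -> S0):
  [11/12, -1/6, -1/2] . (a_S1, a_S2, a_S3) = 1/6
  [-1/2, 1, -1/12] . (a_S1, a_S2, a_S3) = 1/6
  [-1/12, -1/4, 1] . (a_S1, a_S2, a_S3) = 0

Solving yields:
  a_S1 = 366/1225
  a_S2 = 398/1225
  a_S3 = 26/245

Starting state is S2, so the absorption probability is a_S2 = 398/1225.

Answer: 398/1225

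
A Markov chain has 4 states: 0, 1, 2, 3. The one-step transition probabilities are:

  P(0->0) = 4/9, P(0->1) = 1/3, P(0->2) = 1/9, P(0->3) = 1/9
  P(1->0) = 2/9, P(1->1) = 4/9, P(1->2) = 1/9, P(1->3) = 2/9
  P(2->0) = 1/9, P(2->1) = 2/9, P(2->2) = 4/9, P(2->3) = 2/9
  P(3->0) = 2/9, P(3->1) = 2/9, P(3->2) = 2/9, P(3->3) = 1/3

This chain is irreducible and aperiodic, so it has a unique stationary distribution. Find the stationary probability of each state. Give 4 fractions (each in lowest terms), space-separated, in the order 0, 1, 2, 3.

Answer: 86/335 108/335 68/335 73/335

Derivation:
The stationary distribution satisfies pi = pi * P, i.e.:
  pi_0 = 4/9*pi_0 + 2/9*pi_1 + 1/9*pi_2 + 2/9*pi_3
  pi_1 = 1/3*pi_0 + 4/9*pi_1 + 2/9*pi_2 + 2/9*pi_3
  pi_2 = 1/9*pi_0 + 1/9*pi_1 + 4/9*pi_2 + 2/9*pi_3
  pi_3 = 1/9*pi_0 + 2/9*pi_1 + 2/9*pi_2 + 1/3*pi_3
with normalization: pi_0 + pi_1 + pi_2 + pi_3 = 1.

Using the first 3 balance equations plus normalization, the linear system A*pi = b is:
  [-5/9, 2/9, 1/9, 2/9] . pi = 0
  [1/3, -5/9, 2/9, 2/9] . pi = 0
  [1/9, 1/9, -5/9, 2/9] . pi = 0
  [1, 1, 1, 1] . pi = 1

Solving yields:
  pi_0 = 86/335
  pi_1 = 108/335
  pi_2 = 68/335
  pi_3 = 73/335

Verification (pi * P):
  86/335*4/9 + 108/335*2/9 + 68/335*1/9 + 73/335*2/9 = 86/335 = pi_0  (ok)
  86/335*1/3 + 108/335*4/9 + 68/335*2/9 + 73/335*2/9 = 108/335 = pi_1  (ok)
  86/335*1/9 + 108/335*1/9 + 68/335*4/9 + 73/335*2/9 = 68/335 = pi_2  (ok)
  86/335*1/9 + 108/335*2/9 + 68/335*2/9 + 73/335*1/3 = 73/335 = pi_3  (ok)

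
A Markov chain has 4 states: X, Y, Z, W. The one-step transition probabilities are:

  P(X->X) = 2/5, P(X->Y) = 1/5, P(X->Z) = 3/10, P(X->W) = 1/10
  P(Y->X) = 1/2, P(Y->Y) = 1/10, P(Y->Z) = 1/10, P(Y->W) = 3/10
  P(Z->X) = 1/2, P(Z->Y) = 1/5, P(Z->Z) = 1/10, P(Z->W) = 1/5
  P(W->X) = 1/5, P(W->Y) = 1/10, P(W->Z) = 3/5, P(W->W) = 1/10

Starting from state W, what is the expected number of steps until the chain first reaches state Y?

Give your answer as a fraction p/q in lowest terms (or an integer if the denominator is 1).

Let h_i = expected steps to first reach Y from state i.
Boundary: h_Y = 0.
First-step equations for the other states:
  h_X = 1 + 2/5*h_X + 1/5*h_Y + 3/10*h_Z + 1/10*h_W
  h_Z = 1 + 1/2*h_X + 1/5*h_Y + 1/10*h_Z + 1/5*h_W
  h_W = 1 + 1/5*h_X + 1/10*h_Y + 3/5*h_Z + 1/10*h_W

Substituting h_Y = 0 and rearranging gives the linear system (I - Q) h = 1:
  [3/5, -3/10, -1/10] . (h_X, h_Z, h_W) = 1
  [-1/2, 9/10, -1/5] . (h_X, h_Z, h_W) = 1
  [-1/5, -3/5, 9/10] . (h_X, h_Z, h_W) = 1

Solving yields:
  h_X = 390/73
  h_Z = 1180/219
  h_W = 430/73

Starting state is W, so the expected hitting time is h_W = 430/73.

Answer: 430/73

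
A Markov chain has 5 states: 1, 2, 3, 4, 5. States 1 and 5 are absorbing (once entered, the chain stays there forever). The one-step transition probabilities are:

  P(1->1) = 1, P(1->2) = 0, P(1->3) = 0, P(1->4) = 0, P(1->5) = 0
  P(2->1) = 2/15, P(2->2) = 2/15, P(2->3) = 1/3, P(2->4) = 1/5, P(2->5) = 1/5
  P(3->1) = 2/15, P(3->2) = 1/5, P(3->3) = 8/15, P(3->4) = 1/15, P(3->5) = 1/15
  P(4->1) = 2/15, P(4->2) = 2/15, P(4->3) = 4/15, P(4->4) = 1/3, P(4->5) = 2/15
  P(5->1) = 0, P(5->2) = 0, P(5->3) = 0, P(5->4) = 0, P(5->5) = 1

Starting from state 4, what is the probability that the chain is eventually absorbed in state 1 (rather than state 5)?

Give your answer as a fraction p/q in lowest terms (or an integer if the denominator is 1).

Let a_i = P(absorbed in 1 | start in state i).
Boundary conditions: a_1 = 1, a_5 = 0.
For each transient state i, a_i = sum_j P(i->j) * a_j:
  a_2 = 2/15*a_1 + 2/15*a_2 + 1/3*a_3 + 1/5*a_4 + 1/5*a_5
  a_3 = 2/15*a_1 + 1/5*a_2 + 8/15*a_3 + 1/15*a_4 + 1/15*a_5
  a_4 = 2/15*a_1 + 2/15*a_2 + 4/15*a_3 + 1/3*a_4 + 2/15*a_5

Substituting a_1 = 1 and a_5 = 0, rearrange to (I - Q) a = r where r[i] = P(i -> 1):
  [13/15, -1/3, -1/5] . (a_2, a_3, a_4) = 2/15
  [-1/5, 7/15, -1/15] . (a_2, a_3, a_4) = 2/15
  [-2/15, -4/15, 2/3] . (a_2, a_3, a_4) = 2/15

Solving yields:
  a_2 = 77/155
  a_3 = 89/155
  a_4 = 82/155

Starting state is 4, so the absorption probability is a_4 = 82/155.

Answer: 82/155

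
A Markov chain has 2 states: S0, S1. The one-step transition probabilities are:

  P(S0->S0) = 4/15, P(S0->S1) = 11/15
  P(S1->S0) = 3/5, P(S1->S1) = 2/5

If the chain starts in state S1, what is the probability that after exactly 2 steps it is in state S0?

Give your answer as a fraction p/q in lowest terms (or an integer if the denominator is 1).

Answer: 2/5

Derivation:
Computing P^2 by repeated multiplication:
P^1 =
  S0: [4/15, 11/15]
  S1: [3/5, 2/5]
P^2 =
  S0: [23/45, 22/45]
  S1: [2/5, 3/5]

(P^2)[S1 -> S0] = 2/5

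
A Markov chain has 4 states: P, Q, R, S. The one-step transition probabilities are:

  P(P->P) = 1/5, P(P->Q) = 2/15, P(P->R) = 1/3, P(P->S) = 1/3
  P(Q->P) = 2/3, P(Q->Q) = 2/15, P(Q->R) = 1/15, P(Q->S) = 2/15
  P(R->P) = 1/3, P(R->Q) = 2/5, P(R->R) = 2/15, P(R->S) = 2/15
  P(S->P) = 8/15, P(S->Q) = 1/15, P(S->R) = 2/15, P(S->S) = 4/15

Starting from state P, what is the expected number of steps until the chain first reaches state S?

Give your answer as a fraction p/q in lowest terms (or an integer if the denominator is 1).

Let h_i = expected steps to first reach S from state i.
Boundary: h_S = 0.
First-step equations for the other states:
  h_P = 1 + 1/5*h_P + 2/15*h_Q + 1/3*h_R + 1/3*h_S
  h_Q = 1 + 2/3*h_P + 2/15*h_Q + 1/15*h_R + 2/15*h_S
  h_R = 1 + 1/3*h_P + 2/5*h_Q + 2/15*h_R + 2/15*h_S

Substituting h_S = 0 and rearranging gives the linear system (I - Q) h = 1:
  [4/5, -2/15, -1/3] . (h_P, h_Q, h_R) = 1
  [-2/3, 13/15, -1/15] . (h_P, h_Q, h_R) = 1
  [-1/3, -2/5, 13/15] . (h_P, h_Q, h_R) = 1

Solving yields:
  h_P = 4290/1061
  h_Q = 4920/1061
  h_R = 5145/1061

Starting state is P, so the expected hitting time is h_P = 4290/1061.

Answer: 4290/1061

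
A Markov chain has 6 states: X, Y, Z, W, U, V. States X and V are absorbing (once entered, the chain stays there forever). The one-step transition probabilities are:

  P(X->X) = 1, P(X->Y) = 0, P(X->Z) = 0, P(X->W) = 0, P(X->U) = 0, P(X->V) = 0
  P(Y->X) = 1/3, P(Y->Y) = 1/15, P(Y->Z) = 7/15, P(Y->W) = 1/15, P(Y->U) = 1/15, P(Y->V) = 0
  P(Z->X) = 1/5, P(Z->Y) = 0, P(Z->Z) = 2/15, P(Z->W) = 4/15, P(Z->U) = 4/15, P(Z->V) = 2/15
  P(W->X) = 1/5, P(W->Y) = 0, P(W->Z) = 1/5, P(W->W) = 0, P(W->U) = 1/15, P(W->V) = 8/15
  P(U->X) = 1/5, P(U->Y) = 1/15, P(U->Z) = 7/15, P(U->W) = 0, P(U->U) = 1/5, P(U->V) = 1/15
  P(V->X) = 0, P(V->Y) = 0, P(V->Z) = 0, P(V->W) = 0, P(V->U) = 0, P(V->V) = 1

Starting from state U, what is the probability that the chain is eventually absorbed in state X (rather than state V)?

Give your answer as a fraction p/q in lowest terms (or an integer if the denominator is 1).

Answer: 7317/11908

Derivation:
Let a_i = P(absorbed in X | start in state i).
Boundary conditions: a_X = 1, a_V = 0.
For each transient state i, a_i = sum_j P(i->j) * a_j:
  a_Y = 1/3*a_X + 1/15*a_Y + 7/15*a_Z + 1/15*a_W + 1/15*a_U + 0*a_V
  a_Z = 1/5*a_X + 0*a_Y + 2/15*a_Z + 4/15*a_W + 4/15*a_U + 2/15*a_V
  a_W = 1/5*a_X + 0*a_Y + 1/5*a_Z + 0*a_W + 1/15*a_U + 8/15*a_V
  a_U = 1/5*a_X + 1/15*a_Y + 7/15*a_Z + 0*a_W + 1/5*a_U + 1/15*a_V

Substituting a_X = 1 and a_V = 0, rearrange to (I - Q) a = r where r[i] = P(i -> X):
  [14/15, -7/15, -1/15, -1/15] . (a_Y, a_Z, a_W, a_U) = 1/3
  [0, 13/15, -4/15, -4/15] . (a_Y, a_Z, a_W, a_U) = 1/5
  [0, -1/5, 1, -1/15] . (a_Y, a_Z, a_W, a_U) = 1/5
  [-1/15, -7/15, 0, 4/5] . (a_Y, a_Z, a_W, a_U) = 1/5

Solving yields:
  a_Y = 2051/2977
  a_Z = 1567/2977
  a_W = 4123/11908
  a_U = 7317/11908

Starting state is U, so the absorption probability is a_U = 7317/11908.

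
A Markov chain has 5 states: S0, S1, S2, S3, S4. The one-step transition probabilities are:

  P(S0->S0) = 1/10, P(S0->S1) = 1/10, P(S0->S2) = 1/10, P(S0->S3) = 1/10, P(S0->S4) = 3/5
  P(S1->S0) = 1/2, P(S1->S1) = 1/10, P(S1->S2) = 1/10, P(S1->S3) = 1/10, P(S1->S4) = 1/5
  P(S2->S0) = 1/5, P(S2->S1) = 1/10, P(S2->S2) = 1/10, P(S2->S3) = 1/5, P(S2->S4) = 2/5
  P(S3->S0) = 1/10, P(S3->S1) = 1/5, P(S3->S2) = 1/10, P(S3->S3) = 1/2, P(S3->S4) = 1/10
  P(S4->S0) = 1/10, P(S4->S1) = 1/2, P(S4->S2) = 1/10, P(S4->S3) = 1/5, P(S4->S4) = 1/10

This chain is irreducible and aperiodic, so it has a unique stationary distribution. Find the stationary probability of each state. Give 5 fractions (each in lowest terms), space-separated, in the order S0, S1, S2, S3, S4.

The stationary distribution satisfies pi = pi * P, i.e.:
  pi_S0 = 1/10*pi_S0 + 1/2*pi_S1 + 1/5*pi_S2 + 1/10*pi_S3 + 1/10*pi_S4
  pi_S1 = 1/10*pi_S0 + 1/10*pi_S1 + 1/10*pi_S2 + 1/5*pi_S3 + 1/2*pi_S4
  pi_S2 = 1/10*pi_S0 + 1/10*pi_S1 + 1/10*pi_S2 + 1/10*pi_S3 + 1/10*pi_S4
  pi_S3 = 1/10*pi_S0 + 1/10*pi_S1 + 1/5*pi_S2 + 1/2*pi_S3 + 1/5*pi_S4
  pi_S4 = 3/5*pi_S0 + 1/5*pi_S1 + 2/5*pi_S2 + 1/10*pi_S3 + 1/10*pi_S4
with normalization: pi_S0 + pi_S1 + pi_S2 + pi_S3 + pi_S4 = 1.

Using the first 4 balance equations plus normalization, the linear system A*pi = b is:
  [-9/10, 1/2, 1/5, 1/10, 1/10] . pi = 0
  [1/10, -9/10, 1/10, 1/5, 1/2] . pi = 0
  [1/10, 1/10, -9/10, 1/10, 1/10] . pi = 0
  [1/10, 1/10, 1/5, -1/2, 1/5] . pi = 0
  [1, 1, 1, 1, 1] . pi = 1

Solving yields:
  pi_S0 = 299/1500
  pi_S1 = 67/300
  pi_S2 = 1/10
  pi_S3 = 169/750
  pi_S4 = 63/250

Verification (pi * P):
  299/1500*1/10 + 67/300*1/2 + 1/10*1/5 + 169/750*1/10 + 63/250*1/10 = 299/1500 = pi_S0  (ok)
  299/1500*1/10 + 67/300*1/10 + 1/10*1/10 + 169/750*1/5 + 63/250*1/2 = 67/300 = pi_S1  (ok)
  299/1500*1/10 + 67/300*1/10 + 1/10*1/10 + 169/750*1/10 + 63/250*1/10 = 1/10 = pi_S2  (ok)
  299/1500*1/10 + 67/300*1/10 + 1/10*1/5 + 169/750*1/2 + 63/250*1/5 = 169/750 = pi_S3  (ok)
  299/1500*3/5 + 67/300*1/5 + 1/10*2/5 + 169/750*1/10 + 63/250*1/10 = 63/250 = pi_S4  (ok)

Answer: 299/1500 67/300 1/10 169/750 63/250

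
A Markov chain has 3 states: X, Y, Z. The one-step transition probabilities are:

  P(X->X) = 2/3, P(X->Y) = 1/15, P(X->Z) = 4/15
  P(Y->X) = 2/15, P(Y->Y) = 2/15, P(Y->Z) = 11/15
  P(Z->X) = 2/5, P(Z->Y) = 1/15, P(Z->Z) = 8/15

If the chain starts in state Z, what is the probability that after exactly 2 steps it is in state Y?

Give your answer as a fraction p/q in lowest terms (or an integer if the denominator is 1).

Answer: 16/225

Derivation:
Computing P^2 by repeated multiplication:
P^1 =
  X: [2/3, 1/15, 4/15]
  Y: [2/15, 2/15, 11/15]
  Z: [2/5, 1/15, 8/15]
P^2 =
  X: [14/25, 16/225, 83/225]
  Y: [2/5, 17/225, 118/225]
  Z: [22/45, 16/225, 11/25]

(P^2)[Z -> Y] = 16/225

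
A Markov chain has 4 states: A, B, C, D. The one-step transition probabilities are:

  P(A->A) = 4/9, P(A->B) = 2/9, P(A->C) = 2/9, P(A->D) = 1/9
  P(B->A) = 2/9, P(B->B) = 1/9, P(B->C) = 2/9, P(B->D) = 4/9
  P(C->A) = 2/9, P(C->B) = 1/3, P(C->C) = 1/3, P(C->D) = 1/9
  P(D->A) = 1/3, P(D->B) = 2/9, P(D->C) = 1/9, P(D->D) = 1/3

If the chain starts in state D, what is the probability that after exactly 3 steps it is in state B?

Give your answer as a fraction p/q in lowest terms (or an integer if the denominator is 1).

Computing P^3 by repeated multiplication:
P^1 =
  A: [4/9, 2/9, 2/9, 1/9]
  B: [2/9, 1/9, 2/9, 4/9]
  C: [2/9, 1/3, 1/3, 1/9]
  D: [1/3, 2/9, 1/9, 1/3]
P^2 =
  A: [1/3, 2/9, 19/81, 17/81]
  B: [26/81, 19/81, 16/81, 20/81]
  C: [23/81, 2/9, 20/81, 20/81]
  D: [1/3, 17/81, 16/81, 7/27]
P^3 =
  A: [233/729, 163/729, 164/729, 169/729]
  B: [26/81, 53/243, 158/729, 178/729]
  C: [76/243, 164/729, 2/9, 175/729]
  D: [79/243, 161/729, 157/729, 58/243]

(P^3)[D -> B] = 161/729

Answer: 161/729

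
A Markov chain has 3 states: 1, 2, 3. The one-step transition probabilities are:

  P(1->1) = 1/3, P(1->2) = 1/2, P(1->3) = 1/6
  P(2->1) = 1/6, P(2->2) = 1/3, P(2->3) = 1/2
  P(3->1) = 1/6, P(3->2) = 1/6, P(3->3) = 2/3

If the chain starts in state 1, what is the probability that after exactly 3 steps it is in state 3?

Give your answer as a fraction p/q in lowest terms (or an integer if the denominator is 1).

Computing P^3 by repeated multiplication:
P^1 =
  1: [1/3, 1/2, 1/6]
  2: [1/6, 1/3, 1/2]
  3: [1/6, 1/6, 2/3]
P^2 =
  1: [2/9, 13/36, 5/12]
  2: [7/36, 5/18, 19/36]
  3: [7/36, 1/4, 5/9]
P^3 =
  1: [11/54, 65/216, 107/216]
  2: [43/216, 5/18, 113/216]
  3: [43/216, 59/216, 19/36]

(P^3)[1 -> 3] = 107/216

Answer: 107/216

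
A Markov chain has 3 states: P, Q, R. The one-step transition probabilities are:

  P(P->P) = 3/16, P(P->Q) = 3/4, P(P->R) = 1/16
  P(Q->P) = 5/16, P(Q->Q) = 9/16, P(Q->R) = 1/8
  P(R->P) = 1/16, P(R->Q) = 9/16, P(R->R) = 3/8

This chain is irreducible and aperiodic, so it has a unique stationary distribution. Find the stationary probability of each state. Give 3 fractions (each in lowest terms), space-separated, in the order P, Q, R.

The stationary distribution satisfies pi = pi * P, i.e.:
  pi_P = 3/16*pi_P + 5/16*pi_Q + 1/16*pi_R
  pi_Q = 3/4*pi_P + 9/16*pi_Q + 9/16*pi_R
  pi_R = 1/16*pi_P + 1/8*pi_Q + 3/8*pi_R
with normalization: pi_P + pi_Q + pi_R = 1.

Using the first 2 balance equations plus normalization, the linear system A*pi = b is:
  [-13/16, 5/16, 1/16] . pi = 0
  [3/4, -7/16, 9/16] . pi = 0
  [1, 1, 1] . pi = 1

Solving yields:
  pi_P = 13/53
  pi_Q = 129/212
  pi_R = 31/212

Verification (pi * P):
  13/53*3/16 + 129/212*5/16 + 31/212*1/16 = 13/53 = pi_P  (ok)
  13/53*3/4 + 129/212*9/16 + 31/212*9/16 = 129/212 = pi_Q  (ok)
  13/53*1/16 + 129/212*1/8 + 31/212*3/8 = 31/212 = pi_R  (ok)

Answer: 13/53 129/212 31/212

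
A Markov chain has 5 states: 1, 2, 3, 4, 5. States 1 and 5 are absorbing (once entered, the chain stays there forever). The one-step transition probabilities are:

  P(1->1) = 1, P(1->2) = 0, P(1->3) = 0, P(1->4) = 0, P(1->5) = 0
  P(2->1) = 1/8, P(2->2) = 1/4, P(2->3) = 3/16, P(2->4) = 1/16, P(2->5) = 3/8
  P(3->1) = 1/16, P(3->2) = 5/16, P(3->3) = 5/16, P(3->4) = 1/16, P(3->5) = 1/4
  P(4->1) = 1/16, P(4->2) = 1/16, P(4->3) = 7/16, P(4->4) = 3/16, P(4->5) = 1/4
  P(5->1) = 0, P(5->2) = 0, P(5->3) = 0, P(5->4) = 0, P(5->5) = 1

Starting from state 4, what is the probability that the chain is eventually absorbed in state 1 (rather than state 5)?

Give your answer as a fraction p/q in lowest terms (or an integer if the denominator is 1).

Answer: 74/347

Derivation:
Let a_i = P(absorbed in 1 | start in state i).
Boundary conditions: a_1 = 1, a_5 = 0.
For each transient state i, a_i = sum_j P(i->j) * a_j:
  a_2 = 1/8*a_1 + 1/4*a_2 + 3/16*a_3 + 1/16*a_4 + 3/8*a_5
  a_3 = 1/16*a_1 + 5/16*a_2 + 5/16*a_3 + 1/16*a_4 + 1/4*a_5
  a_4 = 1/16*a_1 + 1/16*a_2 + 7/16*a_3 + 3/16*a_4 + 1/4*a_5

Substituting a_1 = 1 and a_5 = 0, rearrange to (I - Q) a = r where r[i] = P(i -> 1):
  [3/4, -3/16, -1/16] . (a_2, a_3, a_4) = 1/8
  [-5/16, 11/16, -1/16] . (a_2, a_3, a_4) = 1/16
  [-1/16, -7/16, 13/16] . (a_2, a_3, a_4) = 1/16

Solving yields:
  a_2 = 83/347
  a_3 = 76/347
  a_4 = 74/347

Starting state is 4, so the absorption probability is a_4 = 74/347.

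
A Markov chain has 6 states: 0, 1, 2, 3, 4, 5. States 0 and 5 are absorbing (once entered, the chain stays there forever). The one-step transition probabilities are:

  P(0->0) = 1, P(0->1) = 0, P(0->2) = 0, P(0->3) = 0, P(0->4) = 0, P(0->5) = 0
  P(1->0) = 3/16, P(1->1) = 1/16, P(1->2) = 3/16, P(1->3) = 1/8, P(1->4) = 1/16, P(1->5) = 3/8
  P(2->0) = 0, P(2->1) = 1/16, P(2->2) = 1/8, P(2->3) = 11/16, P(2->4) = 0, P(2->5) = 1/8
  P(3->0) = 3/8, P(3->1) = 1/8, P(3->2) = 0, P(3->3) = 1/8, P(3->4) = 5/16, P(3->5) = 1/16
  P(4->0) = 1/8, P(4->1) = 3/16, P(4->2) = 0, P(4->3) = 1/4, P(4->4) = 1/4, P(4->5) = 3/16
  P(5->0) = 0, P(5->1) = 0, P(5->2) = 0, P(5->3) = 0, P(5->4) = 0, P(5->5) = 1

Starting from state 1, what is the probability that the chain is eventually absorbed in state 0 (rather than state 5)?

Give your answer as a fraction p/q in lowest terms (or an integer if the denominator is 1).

Let a_i = P(absorbed in 0 | start in state i).
Boundary conditions: a_0 = 1, a_5 = 0.
For each transient state i, a_i = sum_j P(i->j) * a_j:
  a_1 = 3/16*a_0 + 1/16*a_1 + 3/16*a_2 + 1/8*a_3 + 1/16*a_4 + 3/8*a_5
  a_2 = 0*a_0 + 1/16*a_1 + 1/8*a_2 + 11/16*a_3 + 0*a_4 + 1/8*a_5
  a_3 = 3/8*a_0 + 1/8*a_1 + 0*a_2 + 1/8*a_3 + 5/16*a_4 + 1/16*a_5
  a_4 = 1/8*a_0 + 3/16*a_1 + 0*a_2 + 1/4*a_3 + 1/4*a_4 + 3/16*a_5

Substituting a_0 = 1 and a_5 = 0, rearrange to (I - Q) a = r where r[i] = P(i -> 0):
  [15/16, -3/16, -1/8, -1/16] . (a_1, a_2, a_3, a_4) = 3/16
  [-1/16, 7/8, -11/16, 0] . (a_1, a_2, a_3, a_4) = 0
  [-1/8, 0, 7/8, -5/16] . (a_1, a_2, a_3, a_4) = 3/8
  [-3/16, 0, -1/4, 3/4] . (a_1, a_2, a_3, a_4) = 1/8

Solving yields:
  a_1 = 11946/27557
  a_2 = 15323/27557
  a_3 = 18416/27557
  a_4 = 13718/27557

Starting state is 1, so the absorption probability is a_1 = 11946/27557.

Answer: 11946/27557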